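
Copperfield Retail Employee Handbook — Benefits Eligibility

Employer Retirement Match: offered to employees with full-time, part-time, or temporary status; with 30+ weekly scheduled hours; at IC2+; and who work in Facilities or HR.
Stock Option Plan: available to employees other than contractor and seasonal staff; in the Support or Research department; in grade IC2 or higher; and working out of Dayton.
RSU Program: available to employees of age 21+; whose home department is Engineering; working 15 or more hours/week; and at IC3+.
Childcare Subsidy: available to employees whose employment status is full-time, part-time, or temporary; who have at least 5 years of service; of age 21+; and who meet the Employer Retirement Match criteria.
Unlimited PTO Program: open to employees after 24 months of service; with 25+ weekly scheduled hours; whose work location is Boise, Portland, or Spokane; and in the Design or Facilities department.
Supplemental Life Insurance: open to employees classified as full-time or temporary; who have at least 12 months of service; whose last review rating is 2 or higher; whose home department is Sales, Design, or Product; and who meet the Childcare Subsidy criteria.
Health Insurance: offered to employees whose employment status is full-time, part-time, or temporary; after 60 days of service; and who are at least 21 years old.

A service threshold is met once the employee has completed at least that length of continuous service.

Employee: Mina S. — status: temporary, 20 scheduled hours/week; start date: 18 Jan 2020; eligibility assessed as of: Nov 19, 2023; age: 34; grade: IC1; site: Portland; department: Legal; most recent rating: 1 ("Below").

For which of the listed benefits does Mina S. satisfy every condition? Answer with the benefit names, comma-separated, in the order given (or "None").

Service from 18 Jan 2020 to Nov 19, 2023: 1401 days.
Employer Retirement Match — status temporary ✓; 20 hrs/wk < 30 ✗ → not eligible.
Stock Option Plan — status temporary ✓ (not excluded); dept Legal ✗ → not eligible.
RSU Program — age 34 ≥ 21 ✓; dept Legal ✗ → not eligible.
Childcare Subsidy — status temporary ✓; service 1401 days < 5 years (≈1825 days) ✗ → not eligible.
Unlimited PTO Program — service 1401 days ≥ 24 months (≈720 days) ✓; 20 hrs/wk < 25 ✗ → not eligible.
Supplemental Life Insurance — status temporary ✓; service 1401 days ≥ 12 months (≈360 days) ✓; rating 1 < 2 ✗ → not eligible.
Health Insurance — status temporary ✓; service 1401 days ≥ 60 days ✓; age 34 ≥ 21 ✓ → eligible.

Health Insurance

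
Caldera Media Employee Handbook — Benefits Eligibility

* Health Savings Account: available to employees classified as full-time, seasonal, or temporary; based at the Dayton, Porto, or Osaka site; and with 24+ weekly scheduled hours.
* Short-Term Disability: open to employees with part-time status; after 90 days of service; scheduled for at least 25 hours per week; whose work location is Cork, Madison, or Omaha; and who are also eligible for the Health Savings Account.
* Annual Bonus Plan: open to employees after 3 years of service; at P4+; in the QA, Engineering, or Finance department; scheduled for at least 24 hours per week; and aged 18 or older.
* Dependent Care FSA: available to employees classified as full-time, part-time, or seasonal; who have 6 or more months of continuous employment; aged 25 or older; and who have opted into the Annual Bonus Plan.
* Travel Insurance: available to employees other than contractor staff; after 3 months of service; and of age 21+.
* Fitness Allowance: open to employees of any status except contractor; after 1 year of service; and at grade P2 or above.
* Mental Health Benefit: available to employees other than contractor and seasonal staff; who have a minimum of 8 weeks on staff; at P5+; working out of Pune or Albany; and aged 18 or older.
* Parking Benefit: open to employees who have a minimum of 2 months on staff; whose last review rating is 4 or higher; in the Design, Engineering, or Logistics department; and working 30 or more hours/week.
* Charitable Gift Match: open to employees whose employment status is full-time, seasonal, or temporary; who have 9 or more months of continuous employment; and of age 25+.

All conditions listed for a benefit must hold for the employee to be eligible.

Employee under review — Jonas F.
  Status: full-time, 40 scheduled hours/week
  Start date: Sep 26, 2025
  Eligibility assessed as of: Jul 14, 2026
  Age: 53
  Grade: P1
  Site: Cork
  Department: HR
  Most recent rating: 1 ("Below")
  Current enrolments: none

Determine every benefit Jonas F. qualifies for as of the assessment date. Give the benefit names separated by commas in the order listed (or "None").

Service from Sep 26, 2025 to Jul 14, 2026: 291 days.
Health Savings Account — status full-time ✓; site Cork ✗ (not Dayton, Porto, or Osaka) → not eligible.
Short-Term Disability — status full-time ✗ (requires part-time) → not eligible.
Annual Bonus Plan — service 291 days < 3 years (≈1095 days) ✗ → not eligible.
Dependent Care FSA — status full-time ✓; service 291 days ≥ 6 months (≈180 days) ✓; age 53 ≥ 25 ✓; not enrolled in Annual Bonus Plan ✗ → not eligible.
Travel Insurance — status full-time ✓ (not excluded); service 291 days ≥ 3 months (≈90 days) ✓; age 53 ≥ 21 ✓ → eligible.
Fitness Allowance — status full-time ✓ (not excluded); service 291 days < 1 year (≈365 days) ✗ → not eligible.
Mental Health Benefit — status full-time ✓ (not excluded); service 291 days ≥ 8 weeks (≈56 days) ✓; grade P1 < P5 ✗ → not eligible.
Parking Benefit — service 291 days ≥ 2 months (≈60 days) ✓; rating 1 < 4 ✗ → not eligible.
Charitable Gift Match — status full-time ✓; service 291 days ≥ 9 months (≈270 days) ✓; age 53 ≥ 25 ✓ → eligible.

Travel Insurance, Charitable Gift Match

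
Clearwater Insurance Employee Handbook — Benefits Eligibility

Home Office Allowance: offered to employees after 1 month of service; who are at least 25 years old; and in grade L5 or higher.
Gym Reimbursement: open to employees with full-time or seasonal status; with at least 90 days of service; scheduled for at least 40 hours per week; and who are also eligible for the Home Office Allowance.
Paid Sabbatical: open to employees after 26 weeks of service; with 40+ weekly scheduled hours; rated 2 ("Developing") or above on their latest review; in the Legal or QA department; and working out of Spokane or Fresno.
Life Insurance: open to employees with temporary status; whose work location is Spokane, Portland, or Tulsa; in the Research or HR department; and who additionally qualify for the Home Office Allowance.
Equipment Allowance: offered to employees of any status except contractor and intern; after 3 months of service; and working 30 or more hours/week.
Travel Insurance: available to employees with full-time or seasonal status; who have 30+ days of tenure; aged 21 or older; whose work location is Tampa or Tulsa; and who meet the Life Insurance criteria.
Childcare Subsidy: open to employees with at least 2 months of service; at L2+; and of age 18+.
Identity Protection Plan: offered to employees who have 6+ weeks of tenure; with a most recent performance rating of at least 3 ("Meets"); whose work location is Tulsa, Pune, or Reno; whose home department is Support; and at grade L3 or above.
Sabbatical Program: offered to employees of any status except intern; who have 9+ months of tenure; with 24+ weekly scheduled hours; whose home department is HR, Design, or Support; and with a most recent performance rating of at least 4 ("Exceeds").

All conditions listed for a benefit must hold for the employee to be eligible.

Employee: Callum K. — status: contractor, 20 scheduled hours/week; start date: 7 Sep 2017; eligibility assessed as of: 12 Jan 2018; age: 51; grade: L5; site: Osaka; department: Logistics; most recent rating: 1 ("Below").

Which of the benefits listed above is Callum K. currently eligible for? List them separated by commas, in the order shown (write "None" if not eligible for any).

Service from 7 Sep 2017 to 12 Jan 2018: 127 days.
Home Office Allowance — service 127 days ≥ 1 month (≈30 days) ✓; age 51 ≥ 25 ✓; grade L5 ≥ L5 ✓ → eligible.
Gym Reimbursement — status contractor ✗ (requires full-time or seasonal) → not eligible.
Paid Sabbatical — service 127 days < 26 weeks (≈182 days) ✗ → not eligible.
Life Insurance — status contractor ✗ (requires temporary) → not eligible.
Equipment Allowance — status contractor ✗ (excluded) → not eligible.
Travel Insurance — status contractor ✗ (requires full-time or seasonal) → not eligible.
Childcare Subsidy — service 127 days ≥ 2 months (≈60 days) ✓; grade L5 ≥ L2 ✓; age 51 ≥ 18 ✓ → eligible.
Identity Protection Plan — service 127 days ≥ 6 weeks (≈42 days) ✓; rating 1 < 3 ✗ → not eligible.
Sabbatical Program — status contractor ✓ (not excluded); service 127 days < 9 months (≈270 days) ✗ → not eligible.

Home Office Allowance, Childcare Subsidy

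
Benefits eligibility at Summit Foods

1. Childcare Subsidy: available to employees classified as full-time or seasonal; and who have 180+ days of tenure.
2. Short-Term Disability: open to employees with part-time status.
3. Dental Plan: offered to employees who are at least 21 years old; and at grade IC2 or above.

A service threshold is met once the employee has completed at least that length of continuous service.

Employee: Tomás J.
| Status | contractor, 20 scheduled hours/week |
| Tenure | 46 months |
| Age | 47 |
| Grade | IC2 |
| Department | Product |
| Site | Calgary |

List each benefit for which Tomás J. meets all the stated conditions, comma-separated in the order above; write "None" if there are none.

Childcare Subsidy — status contractor ✗ (requires full-time or seasonal) → not eligible.
Short-Term Disability — status contractor ✗ (requires part-time) → not eligible.
Dental Plan — age 47 ≥ 21 ✓; grade IC2 ≥ IC2 ✓ → eligible.

Dental Plan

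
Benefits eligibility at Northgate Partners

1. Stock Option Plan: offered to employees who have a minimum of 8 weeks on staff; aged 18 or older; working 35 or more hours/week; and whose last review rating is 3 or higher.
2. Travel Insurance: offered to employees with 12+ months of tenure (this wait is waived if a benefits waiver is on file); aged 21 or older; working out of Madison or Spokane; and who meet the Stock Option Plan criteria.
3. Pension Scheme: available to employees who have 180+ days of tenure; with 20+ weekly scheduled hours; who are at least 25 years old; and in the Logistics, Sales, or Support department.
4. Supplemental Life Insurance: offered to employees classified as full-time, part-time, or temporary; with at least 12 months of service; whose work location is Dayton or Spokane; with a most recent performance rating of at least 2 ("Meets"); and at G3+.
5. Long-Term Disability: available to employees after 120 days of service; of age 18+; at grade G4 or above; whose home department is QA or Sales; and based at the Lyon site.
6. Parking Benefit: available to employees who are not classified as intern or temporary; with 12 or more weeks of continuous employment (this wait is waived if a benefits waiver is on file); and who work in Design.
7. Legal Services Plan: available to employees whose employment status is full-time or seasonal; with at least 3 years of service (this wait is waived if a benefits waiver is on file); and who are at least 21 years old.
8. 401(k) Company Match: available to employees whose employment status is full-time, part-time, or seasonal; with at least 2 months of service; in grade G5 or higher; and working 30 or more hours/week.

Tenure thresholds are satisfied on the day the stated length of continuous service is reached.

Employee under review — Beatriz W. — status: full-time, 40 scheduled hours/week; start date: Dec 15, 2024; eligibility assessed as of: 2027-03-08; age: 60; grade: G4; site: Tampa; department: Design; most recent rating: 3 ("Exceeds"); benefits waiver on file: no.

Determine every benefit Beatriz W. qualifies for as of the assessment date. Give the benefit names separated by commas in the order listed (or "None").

Stock Option Plan, Parking Benefit

Service from Dec 15, 2024 to 2027-03-08: 813 days.
Stock Option Plan — service 813 days ≥ 8 weeks (≈56 days) ✓; age 60 ≥ 18 ✓; 40 hrs/wk ≥ 35 ✓; rating 3 ≥ 3 ✓ → eligible.
Travel Insurance — no waiver, service 813 days ≥ 12 months (≈360 days) ✓; age 60 ≥ 21 ✓; site Tampa ✗ (not Madison or Spokane) → not eligible.
Pension Scheme — service 813 days ≥ 180 days ✓; 40 hrs/wk ≥ 20 ✓; age 60 ≥ 25 ✓; dept Design ✗ → not eligible.
Supplemental Life Insurance — status full-time ✓; service 813 days ≥ 12 months (≈360 days) ✓; site Tampa ✗ (not Dayton or Spokane) → not eligible.
Long-Term Disability — service 813 days ≥ 120 days ✓; age 60 ≥ 18 ✓; grade G4 ≥ G4 ✓; dept Design ✗ → not eligible.
Parking Benefit — status full-time ✓ (not excluded); no waiver, service 813 days ≥ 12 weeks (≈84 days) ✓; dept Design ✓ → eligible.
Legal Services Plan — status full-time ✓; no waiver, service 813 days < 3 years (≈1095 days) ✗ → not eligible.
401(k) Company Match — status full-time ✓; service 813 days ≥ 2 months (≈60 days) ✓; grade G4 < G5 ✗ → not eligible.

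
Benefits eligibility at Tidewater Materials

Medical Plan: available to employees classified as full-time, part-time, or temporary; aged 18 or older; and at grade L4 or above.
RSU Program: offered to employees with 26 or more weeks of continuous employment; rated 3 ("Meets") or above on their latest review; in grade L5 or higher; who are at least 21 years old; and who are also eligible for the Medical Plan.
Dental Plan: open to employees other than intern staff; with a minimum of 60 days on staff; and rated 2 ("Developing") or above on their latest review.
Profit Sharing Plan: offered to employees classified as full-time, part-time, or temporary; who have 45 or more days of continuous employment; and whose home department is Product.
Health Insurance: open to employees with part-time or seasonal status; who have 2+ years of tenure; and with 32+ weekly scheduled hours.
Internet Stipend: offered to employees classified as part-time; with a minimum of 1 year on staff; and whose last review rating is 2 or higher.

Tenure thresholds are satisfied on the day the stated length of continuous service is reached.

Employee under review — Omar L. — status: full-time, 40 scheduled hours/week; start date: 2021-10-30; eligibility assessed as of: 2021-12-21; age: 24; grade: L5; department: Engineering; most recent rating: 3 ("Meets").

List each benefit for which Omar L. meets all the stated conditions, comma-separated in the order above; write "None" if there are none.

Service from 2021-10-30 to 2021-12-21: 52 days.
Medical Plan — status full-time ✓; age 24 ≥ 18 ✓; grade L5 ≥ L4 ✓ → eligible.
RSU Program — service 52 days < 26 weeks (≈182 days) ✗ → not eligible.
Dental Plan — status full-time ✓ (not excluded); service 52 days < 60 days ✗ → not eligible.
Profit Sharing Plan — status full-time ✓; service 52 days ≥ 45 days ✓; dept Engineering ✗ → not eligible.
Health Insurance — status full-time ✗ (requires part-time or seasonal) → not eligible.
Internet Stipend — status full-time ✗ (requires part-time) → not eligible.

Medical Plan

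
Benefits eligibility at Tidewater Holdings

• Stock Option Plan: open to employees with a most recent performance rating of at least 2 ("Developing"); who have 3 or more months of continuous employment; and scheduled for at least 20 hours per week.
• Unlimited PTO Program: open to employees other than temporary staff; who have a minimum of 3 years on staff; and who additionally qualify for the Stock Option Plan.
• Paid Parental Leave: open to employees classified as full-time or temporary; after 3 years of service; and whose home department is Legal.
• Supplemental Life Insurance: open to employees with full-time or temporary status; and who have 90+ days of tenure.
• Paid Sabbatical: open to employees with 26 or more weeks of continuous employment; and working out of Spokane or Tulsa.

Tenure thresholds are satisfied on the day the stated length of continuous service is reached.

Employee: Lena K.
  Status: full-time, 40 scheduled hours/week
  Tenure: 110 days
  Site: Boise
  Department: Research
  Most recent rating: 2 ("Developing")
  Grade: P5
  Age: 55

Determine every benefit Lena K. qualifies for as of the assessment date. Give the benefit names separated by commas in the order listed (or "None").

Stock Option Plan — rating 2 ≥ 2 ✓; service 110 days ≥ 3 months (≈90 days) ✓; 40 hrs/wk ≥ 20 ✓ → eligible.
Unlimited PTO Program — status full-time ✓ (not excluded); service 110 days < 3 years (≈1095 days) ✗ → not eligible.
Paid Parental Leave — status full-time ✓; service 110 days < 3 years (≈1095 days) ✗ → not eligible.
Supplemental Life Insurance — status full-time ✓; service 110 days ≥ 90 days ✓ → eligible.
Paid Sabbatical — service 110 days < 26 weeks (≈182 days) ✗ → not eligible.

Stock Option Plan, Supplemental Life Insurance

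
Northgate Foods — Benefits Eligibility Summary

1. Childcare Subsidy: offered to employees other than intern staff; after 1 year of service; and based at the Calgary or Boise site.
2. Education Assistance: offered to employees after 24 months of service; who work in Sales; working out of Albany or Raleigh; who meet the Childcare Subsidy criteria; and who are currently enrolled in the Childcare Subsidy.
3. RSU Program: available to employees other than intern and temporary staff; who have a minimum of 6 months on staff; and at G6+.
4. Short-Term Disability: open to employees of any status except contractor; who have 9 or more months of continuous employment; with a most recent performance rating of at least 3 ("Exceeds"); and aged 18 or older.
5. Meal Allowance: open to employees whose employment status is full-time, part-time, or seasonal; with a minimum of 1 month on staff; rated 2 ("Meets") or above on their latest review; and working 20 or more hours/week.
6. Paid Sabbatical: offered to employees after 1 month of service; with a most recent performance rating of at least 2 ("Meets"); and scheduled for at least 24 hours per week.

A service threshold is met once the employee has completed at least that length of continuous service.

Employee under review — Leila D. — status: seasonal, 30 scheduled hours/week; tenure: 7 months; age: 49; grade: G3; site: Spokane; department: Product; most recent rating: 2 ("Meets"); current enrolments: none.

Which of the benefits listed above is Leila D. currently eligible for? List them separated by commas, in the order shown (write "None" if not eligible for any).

Childcare Subsidy — status seasonal ✓ (not excluded); service 7 months < 1 year (≈365 days) ✗ → not eligible.
Education Assistance — service 7 months < 24 months ✗ → not eligible.
RSU Program — status seasonal ✓ (not excluded); service 7 months ≥ 6 months ✓; grade G3 < G6 ✗ → not eligible.
Short-Term Disability — status seasonal ✓ (not excluded); service 7 months < 9 months ✗ → not eligible.
Meal Allowance — status seasonal ✓; service 7 months ≥ 1 month ✓; rating 2 ≥ 2 ✓; 30 hrs/wk ≥ 20 ✓ → eligible.
Paid Sabbatical — service 7 months ≥ 1 month ✓; rating 2 ≥ 2 ✓; 30 hrs/wk ≥ 24 ✓ → eligible.

Meal Allowance, Paid Sabbatical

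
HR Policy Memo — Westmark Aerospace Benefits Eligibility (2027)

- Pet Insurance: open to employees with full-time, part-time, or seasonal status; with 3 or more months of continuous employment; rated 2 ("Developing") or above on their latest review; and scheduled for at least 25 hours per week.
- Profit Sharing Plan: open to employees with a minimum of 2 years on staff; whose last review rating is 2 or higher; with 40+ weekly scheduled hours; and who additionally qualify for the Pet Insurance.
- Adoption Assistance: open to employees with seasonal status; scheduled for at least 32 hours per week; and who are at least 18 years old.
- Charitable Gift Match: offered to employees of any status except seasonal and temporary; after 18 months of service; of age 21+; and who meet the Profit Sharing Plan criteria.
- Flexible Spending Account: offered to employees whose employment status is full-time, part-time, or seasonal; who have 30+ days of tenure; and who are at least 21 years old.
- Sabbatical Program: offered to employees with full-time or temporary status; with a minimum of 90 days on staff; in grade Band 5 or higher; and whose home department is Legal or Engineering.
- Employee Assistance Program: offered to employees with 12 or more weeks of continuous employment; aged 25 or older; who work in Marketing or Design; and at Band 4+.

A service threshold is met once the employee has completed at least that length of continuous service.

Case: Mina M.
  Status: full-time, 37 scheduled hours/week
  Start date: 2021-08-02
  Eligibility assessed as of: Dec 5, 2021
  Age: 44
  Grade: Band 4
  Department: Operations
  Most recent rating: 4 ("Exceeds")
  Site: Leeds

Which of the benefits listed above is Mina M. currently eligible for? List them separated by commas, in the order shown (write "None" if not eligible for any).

Pet Insurance, Flexible Spending Account

Service from 2021-08-02 to Dec 5, 2021: 125 days.
Pet Insurance — status full-time ✓; service 125 days ≥ 3 months (≈90 days) ✓; rating 4 ≥ 2 ✓; 37 hrs/wk ≥ 25 ✓ → eligible.
Profit Sharing Plan — service 125 days < 2 years (≈730 days) ✗ → not eligible.
Adoption Assistance — status full-time ✗ (requires seasonal) → not eligible.
Charitable Gift Match — status full-time ✓ (not excluded); service 125 days < 18 months (≈540 days) ✗ → not eligible.
Flexible Spending Account — status full-time ✓; service 125 days ≥ 30 days ✓; age 44 ≥ 21 ✓ → eligible.
Sabbatical Program — status full-time ✓; service 125 days ≥ 90 days ✓; grade Band 4 < Band 5 ✗ → not eligible.
Employee Assistance Program — service 125 days ≥ 12 weeks (≈84 days) ✓; age 44 ≥ 25 ✓; dept Operations ✗ → not eligible.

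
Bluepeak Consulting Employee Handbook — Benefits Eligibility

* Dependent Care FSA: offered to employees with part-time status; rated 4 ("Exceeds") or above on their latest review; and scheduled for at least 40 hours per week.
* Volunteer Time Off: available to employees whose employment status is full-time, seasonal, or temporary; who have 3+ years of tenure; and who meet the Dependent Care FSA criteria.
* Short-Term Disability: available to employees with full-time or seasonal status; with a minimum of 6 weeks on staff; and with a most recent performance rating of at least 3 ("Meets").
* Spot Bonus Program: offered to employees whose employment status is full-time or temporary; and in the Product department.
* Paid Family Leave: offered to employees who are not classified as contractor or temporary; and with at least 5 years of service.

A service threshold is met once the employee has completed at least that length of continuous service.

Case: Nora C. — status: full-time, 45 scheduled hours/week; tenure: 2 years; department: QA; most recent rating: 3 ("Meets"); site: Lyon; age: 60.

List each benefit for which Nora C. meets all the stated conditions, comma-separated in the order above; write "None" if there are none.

Dependent Care FSA — status full-time ✗ (requires part-time) → not eligible.
Volunteer Time Off — status full-time ✓; service 2 years < 3 years ✗ → not eligible.
Short-Term Disability — status full-time ✓; service 2 years ≥ 6 weeks (≈42 days) ✓; rating 3 ≥ 3 ✓ → eligible.
Spot Bonus Program — status full-time ✓; dept QA ✗ → not eligible.
Paid Family Leave — status full-time ✓ (not excluded); service 2 years < 5 years ✗ → not eligible.

Short-Term Disability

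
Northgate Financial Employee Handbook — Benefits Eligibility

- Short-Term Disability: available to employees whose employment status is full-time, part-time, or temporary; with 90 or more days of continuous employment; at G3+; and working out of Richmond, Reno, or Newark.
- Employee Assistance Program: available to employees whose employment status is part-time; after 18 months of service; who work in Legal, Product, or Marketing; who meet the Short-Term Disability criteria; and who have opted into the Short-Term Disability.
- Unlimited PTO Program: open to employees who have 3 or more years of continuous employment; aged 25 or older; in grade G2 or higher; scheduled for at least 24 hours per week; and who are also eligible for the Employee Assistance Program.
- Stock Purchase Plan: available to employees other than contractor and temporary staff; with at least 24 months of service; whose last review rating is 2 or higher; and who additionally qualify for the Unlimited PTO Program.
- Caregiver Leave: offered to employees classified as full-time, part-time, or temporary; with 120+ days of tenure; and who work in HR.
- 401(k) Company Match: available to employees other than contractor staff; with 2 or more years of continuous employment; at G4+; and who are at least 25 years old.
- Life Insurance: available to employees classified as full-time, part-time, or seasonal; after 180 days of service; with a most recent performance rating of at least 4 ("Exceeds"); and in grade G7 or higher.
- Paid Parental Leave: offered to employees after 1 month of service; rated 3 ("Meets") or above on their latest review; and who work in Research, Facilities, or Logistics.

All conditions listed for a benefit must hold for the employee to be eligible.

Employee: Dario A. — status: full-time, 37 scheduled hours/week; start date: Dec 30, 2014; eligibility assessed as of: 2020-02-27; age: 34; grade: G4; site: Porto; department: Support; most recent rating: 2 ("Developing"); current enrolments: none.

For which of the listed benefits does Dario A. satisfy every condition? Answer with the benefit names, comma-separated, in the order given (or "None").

Service from Dec 30, 2014 to 2020-02-27: 1885 days.
Short-Term Disability — status full-time ✓; service 1885 days ≥ 90 days ✓; grade G4 ≥ G3 ✓; site Porto ✗ (not Richmond, Reno, or Newark) → not eligible.
Employee Assistance Program — status full-time ✗ (requires part-time) → not eligible.
Unlimited PTO Program — service 1885 days ≥ 3 years (≈1095 days) ✓; age 34 ≥ 25 ✓; grade G4 ≥ G2 ✓; 37 hrs/wk ≥ 24 ✓; not eligible for Employee Assistance Program ✗ → not eligible.
Stock Purchase Plan — status full-time ✓ (not excluded); service 1885 days ≥ 24 months (≈720 days) ✓; rating 2 ≥ 2 ✓; not eligible for Unlimited PTO Program ✗ → not eligible.
Caregiver Leave — status full-time ✓; service 1885 days ≥ 120 days ✓; dept Support ✗ → not eligible.
401(k) Company Match — status full-time ✓ (not excluded); service 1885 days ≥ 2 years (≈730 days) ✓; grade G4 ≥ G4 ✓; age 34 ≥ 25 ✓ → eligible.
Life Insurance — status full-time ✓; service 1885 days ≥ 180 days ✓; rating 2 < 4 ✗ → not eligible.
Paid Parental Leave — service 1885 days ≥ 1 month (≈30 days) ✓; rating 2 < 3 ✗ → not eligible.

401(k) Company Match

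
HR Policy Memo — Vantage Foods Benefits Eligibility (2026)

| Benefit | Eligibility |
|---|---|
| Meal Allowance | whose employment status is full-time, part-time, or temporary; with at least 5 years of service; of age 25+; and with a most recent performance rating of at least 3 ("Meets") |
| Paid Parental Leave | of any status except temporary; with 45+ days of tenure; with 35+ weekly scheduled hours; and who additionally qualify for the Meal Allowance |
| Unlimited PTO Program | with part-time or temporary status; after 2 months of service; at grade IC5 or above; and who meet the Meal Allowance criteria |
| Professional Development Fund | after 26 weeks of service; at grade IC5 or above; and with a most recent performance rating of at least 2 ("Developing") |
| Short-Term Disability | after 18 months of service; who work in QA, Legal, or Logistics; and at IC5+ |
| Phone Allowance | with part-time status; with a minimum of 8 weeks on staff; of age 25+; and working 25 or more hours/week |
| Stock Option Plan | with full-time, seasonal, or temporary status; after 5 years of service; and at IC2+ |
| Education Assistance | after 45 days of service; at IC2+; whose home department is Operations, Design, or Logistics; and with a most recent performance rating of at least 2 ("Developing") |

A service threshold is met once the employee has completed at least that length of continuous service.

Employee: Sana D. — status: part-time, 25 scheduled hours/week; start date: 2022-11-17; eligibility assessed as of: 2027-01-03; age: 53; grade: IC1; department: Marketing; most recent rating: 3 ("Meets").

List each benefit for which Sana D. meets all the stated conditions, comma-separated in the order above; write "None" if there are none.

Phone Allowance

Service from 2022-11-17 to 2027-01-03: 1508 days.
Meal Allowance — status part-time ✓; service 1508 days < 5 years (≈1825 days) ✗ → not eligible.
Paid Parental Leave — status part-time ✓ (not excluded); service 1508 days ≥ 45 days ✓; 25 hrs/wk < 35 ✗ → not eligible.
Unlimited PTO Program — status part-time ✓; service 1508 days ≥ 2 months (≈60 days) ✓; grade IC1 < IC5 ✗ → not eligible.
Professional Development Fund — service 1508 days ≥ 26 weeks (≈182 days) ✓; grade IC1 < IC5 ✗ → not eligible.
Short-Term Disability — service 1508 days ≥ 18 months (≈540 days) ✓; dept Marketing ✗ → not eligible.
Phone Allowance — status part-time ✓; service 1508 days ≥ 8 weeks (≈56 days) ✓; age 53 ≥ 25 ✓; 25 hrs/wk ≥ 25 ✓ → eligible.
Stock Option Plan — status part-time ✗ (requires full-time, seasonal, or temporary) → not eligible.
Education Assistance — service 1508 days ≥ 45 days ✓; grade IC1 < IC2 ✗ → not eligible.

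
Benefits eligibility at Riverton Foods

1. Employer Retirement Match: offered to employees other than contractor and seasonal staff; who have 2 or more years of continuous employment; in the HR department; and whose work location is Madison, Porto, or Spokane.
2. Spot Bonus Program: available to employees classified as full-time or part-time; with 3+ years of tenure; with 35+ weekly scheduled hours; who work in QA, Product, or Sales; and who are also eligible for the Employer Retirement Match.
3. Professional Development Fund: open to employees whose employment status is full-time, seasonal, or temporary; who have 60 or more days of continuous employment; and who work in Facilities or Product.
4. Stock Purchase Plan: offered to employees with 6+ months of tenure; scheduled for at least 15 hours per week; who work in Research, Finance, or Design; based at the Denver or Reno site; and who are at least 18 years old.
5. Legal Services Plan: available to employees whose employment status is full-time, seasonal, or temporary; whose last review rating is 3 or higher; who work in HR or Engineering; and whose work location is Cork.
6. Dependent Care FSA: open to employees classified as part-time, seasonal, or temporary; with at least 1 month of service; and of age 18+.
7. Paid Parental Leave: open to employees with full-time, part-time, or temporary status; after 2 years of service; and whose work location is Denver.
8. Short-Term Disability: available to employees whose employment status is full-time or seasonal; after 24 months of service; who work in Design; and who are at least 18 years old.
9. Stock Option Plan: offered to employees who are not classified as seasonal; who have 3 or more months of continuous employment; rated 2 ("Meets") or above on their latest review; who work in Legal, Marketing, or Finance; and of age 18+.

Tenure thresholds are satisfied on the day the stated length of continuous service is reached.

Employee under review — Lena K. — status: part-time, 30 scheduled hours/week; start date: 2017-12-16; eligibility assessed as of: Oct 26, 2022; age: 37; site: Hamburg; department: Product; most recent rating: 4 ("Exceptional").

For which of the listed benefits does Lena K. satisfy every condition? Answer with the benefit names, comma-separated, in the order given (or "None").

Dependent Care FSA

Service from 2017-12-16 to Oct 26, 2022: 1775 days.
Employer Retirement Match — status part-time ✓ (not excluded); service 1775 days ≥ 2 years (≈730 days) ✓; dept Product ✗ → not eligible.
Spot Bonus Program — status part-time ✓; service 1775 days ≥ 3 years (≈1095 days) ✓; 30 hrs/wk < 35 ✗ → not eligible.
Professional Development Fund — status part-time ✗ (requires full-time, seasonal, or temporary) → not eligible.
Stock Purchase Plan — service 1775 days ≥ 6 months (≈180 days) ✓; 30 hrs/wk ≥ 15 ✓; dept Product ✗ → not eligible.
Legal Services Plan — status part-time ✗ (requires full-time, seasonal, or temporary) → not eligible.
Dependent Care FSA — status part-time ✓; service 1775 days ≥ 1 month (≈30 days) ✓; age 37 ≥ 18 ✓ → eligible.
Paid Parental Leave — status part-time ✓; service 1775 days ≥ 2 years (≈730 days) ✓; site Hamburg ✗ (not Denver) → not eligible.
Short-Term Disability — status part-time ✗ (requires full-time or seasonal) → not eligible.
Stock Option Plan — status part-time ✓ (not excluded); service 1775 days ≥ 3 months (≈90 days) ✓; rating 4 ≥ 2 ✓; dept Product ✗ → not eligible.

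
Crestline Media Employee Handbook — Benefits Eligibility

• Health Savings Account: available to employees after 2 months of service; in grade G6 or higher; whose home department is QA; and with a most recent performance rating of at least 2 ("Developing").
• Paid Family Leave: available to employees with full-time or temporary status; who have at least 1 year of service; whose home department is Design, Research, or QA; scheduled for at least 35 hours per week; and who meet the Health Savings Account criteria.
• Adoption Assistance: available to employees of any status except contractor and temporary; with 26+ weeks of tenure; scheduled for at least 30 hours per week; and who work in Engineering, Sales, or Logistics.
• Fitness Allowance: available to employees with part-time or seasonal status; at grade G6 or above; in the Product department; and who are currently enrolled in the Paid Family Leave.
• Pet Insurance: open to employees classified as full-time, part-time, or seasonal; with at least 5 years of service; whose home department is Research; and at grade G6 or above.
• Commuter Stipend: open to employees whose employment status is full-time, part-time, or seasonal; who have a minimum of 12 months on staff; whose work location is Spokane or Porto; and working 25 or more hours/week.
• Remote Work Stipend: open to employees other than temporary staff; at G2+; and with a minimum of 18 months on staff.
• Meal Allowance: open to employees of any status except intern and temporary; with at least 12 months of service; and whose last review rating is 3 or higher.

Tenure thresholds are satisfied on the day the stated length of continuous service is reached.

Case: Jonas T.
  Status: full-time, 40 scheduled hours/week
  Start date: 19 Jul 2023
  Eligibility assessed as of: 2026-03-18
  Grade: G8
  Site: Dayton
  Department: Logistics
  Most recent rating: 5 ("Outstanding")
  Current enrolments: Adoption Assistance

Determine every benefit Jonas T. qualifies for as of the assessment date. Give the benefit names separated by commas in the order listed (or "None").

Service from 19 Jul 2023 to 2026-03-18: 973 days.
Health Savings Account — service 973 days ≥ 2 months (≈60 days) ✓; grade G8 ≥ G6 ✓; dept Logistics ✗ → not eligible.
Paid Family Leave — status full-time ✓; service 973 days ≥ 1 year (≈365 days) ✓; dept Logistics ✗ → not eligible.
Adoption Assistance — status full-time ✓ (not excluded); service 973 days ≥ 26 weeks (≈182 days) ✓; 40 hrs/wk ≥ 30 ✓; dept Logistics ✓ → eligible.
Fitness Allowance — status full-time ✗ (requires part-time or seasonal) → not eligible.
Pet Insurance — status full-time ✓; service 973 days < 5 years (≈1825 days) ✗ → not eligible.
Commuter Stipend — status full-time ✓; service 973 days ≥ 12 months (≈360 days) ✓; site Dayton ✗ (not Spokane or Porto) → not eligible.
Remote Work Stipend — status full-time ✓ (not excluded); grade G8 ≥ G2 ✓; service 973 days ≥ 18 months (≈540 days) ✓ → eligible.
Meal Allowance — status full-time ✓ (not excluded); service 973 days ≥ 12 months (≈360 days) ✓; rating 5 ≥ 3 ✓ → eligible.

Adoption Assistance, Remote Work Stipend, Meal Allowance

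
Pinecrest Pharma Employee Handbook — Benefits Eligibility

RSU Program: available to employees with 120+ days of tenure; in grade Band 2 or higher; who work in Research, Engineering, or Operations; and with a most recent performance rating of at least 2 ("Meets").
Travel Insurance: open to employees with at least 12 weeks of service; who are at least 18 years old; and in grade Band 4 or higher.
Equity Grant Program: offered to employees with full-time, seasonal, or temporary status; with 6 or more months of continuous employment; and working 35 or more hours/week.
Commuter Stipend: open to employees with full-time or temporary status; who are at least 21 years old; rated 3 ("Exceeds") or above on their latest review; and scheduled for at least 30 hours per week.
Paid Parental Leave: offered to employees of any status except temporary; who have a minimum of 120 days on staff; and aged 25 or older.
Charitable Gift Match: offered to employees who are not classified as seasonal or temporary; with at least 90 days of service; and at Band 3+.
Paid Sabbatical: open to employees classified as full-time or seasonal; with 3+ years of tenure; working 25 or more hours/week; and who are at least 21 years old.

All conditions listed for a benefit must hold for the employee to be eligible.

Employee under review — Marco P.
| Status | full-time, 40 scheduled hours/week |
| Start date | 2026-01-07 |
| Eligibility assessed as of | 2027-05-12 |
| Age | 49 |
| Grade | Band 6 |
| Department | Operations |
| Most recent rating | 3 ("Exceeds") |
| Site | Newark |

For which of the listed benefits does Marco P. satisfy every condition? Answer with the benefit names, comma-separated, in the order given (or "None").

Service from 2026-01-07 to 2027-05-12: 490 days.
RSU Program — service 490 days ≥ 120 days ✓; grade Band 6 ≥ Band 2 ✓; dept Operations ✓; rating 3 ≥ 2 ✓ → eligible.
Travel Insurance — service 490 days ≥ 12 weeks (≈84 days) ✓; age 49 ≥ 18 ✓; grade Band 6 ≥ Band 4 ✓ → eligible.
Equity Grant Program — status full-time ✓; service 490 days ≥ 6 months (≈180 days) ✓; 40 hrs/wk ≥ 35 ✓ → eligible.
Commuter Stipend — status full-time ✓; age 49 ≥ 21 ✓; rating 3 ≥ 3 ✓; 40 hrs/wk ≥ 30 ✓ → eligible.
Paid Parental Leave — status full-time ✓ (not excluded); service 490 days ≥ 120 days ✓; age 49 ≥ 25 ✓ → eligible.
Charitable Gift Match — status full-time ✓ (not excluded); service 490 days ≥ 90 days ✓; grade Band 6 ≥ Band 3 ✓ → eligible.
Paid Sabbatical — status full-time ✓; service 490 days < 3 years (≈1095 days) ✗ → not eligible.

RSU Program, Travel Insurance, Equity Grant Program, Commuter Stipend, Paid Parental Leave, Charitable Gift Match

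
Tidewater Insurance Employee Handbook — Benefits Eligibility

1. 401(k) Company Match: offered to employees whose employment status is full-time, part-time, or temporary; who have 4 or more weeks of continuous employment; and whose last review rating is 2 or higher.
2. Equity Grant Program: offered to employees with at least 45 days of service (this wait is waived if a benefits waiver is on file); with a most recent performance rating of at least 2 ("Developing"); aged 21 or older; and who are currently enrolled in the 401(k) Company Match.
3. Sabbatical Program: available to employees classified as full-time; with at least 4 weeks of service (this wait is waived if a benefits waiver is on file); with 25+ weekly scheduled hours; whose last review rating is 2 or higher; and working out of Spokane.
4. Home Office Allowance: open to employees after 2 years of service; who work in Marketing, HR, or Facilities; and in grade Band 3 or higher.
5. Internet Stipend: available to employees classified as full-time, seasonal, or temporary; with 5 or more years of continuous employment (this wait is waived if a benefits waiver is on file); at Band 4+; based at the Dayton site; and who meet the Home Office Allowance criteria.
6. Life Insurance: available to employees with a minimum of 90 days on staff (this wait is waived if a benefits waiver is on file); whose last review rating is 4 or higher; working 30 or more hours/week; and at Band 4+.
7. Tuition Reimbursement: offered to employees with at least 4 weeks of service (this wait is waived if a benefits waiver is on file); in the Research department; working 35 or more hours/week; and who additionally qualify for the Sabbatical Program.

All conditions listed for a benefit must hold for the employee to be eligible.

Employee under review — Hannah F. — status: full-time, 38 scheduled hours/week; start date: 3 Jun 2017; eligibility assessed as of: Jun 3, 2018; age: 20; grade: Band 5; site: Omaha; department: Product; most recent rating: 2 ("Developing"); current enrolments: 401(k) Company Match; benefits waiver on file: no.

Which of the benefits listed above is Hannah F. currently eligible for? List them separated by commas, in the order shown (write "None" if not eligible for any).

401(k) Company Match

Service from 3 Jun 2017 to Jun 3, 2018: 365 days.
401(k) Company Match — status full-time ✓; service 365 days ≥ 4 weeks (≈28 days) ✓; rating 2 ≥ 2 ✓ → eligible.
Equity Grant Program — no waiver, service 365 days ≥ 45 days ✓; rating 2 ≥ 2 ✓; age 20 < 21 ✗ → not eligible.
Sabbatical Program — status full-time ✓; no waiver, service 365 days ≥ 4 weeks (≈28 days) ✓; 38 hrs/wk ≥ 25 ✓; rating 2 ≥ 2 ✓; site Omaha ✗ (not Spokane) → not eligible.
Home Office Allowance — service 365 days < 2 years (≈730 days) ✗ → not eligible.
Internet Stipend — status full-time ✓; no waiver, service 365 days < 5 years (≈1825 days) ✗ → not eligible.
Life Insurance — no waiver, service 365 days ≥ 90 days ✓; rating 2 < 4 ✗ → not eligible.
Tuition Reimbursement — no waiver, service 365 days ≥ 4 weeks (≈28 days) ✓; dept Product ✗ → not eligible.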